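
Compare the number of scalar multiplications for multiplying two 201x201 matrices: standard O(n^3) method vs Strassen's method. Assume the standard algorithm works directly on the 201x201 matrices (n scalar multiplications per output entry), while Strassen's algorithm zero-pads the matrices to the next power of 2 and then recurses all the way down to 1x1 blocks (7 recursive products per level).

Matrix multiplication for 201x201 matrices:

Strassen's algorithm requires power-of-2 dimensions. Pad 201x201 to 256x256 (next power of 2).

Standard algorithm: 201^3 = 8120601 multiplications
Strassen's algorithm: 7^(log2(256)) = 7^8 = 5764801 multiplications
Savings: 8120601 - 5764801 = 2355800 multiplications

Standard: 8120601 multiplications (201^3). Strassen: 5764801 multiplications (7^8, after padding to 256x256). Strassen reduces 8 recursive multiplications to 7 at each level.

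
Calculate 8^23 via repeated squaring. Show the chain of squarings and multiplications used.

Computing 8^23 by squaring (build up from 8^1; each line after the first costs one multiplication):

8^1 = 8
8^2 = (8^1)^2 = 8^2 = 64
8^4 = (8^2)^2 = 64^2 = 4096
8^5 = 8 * 8^4 = 8 * 4096 = 32768
8^10 = (8^5)^2 = 32768^2 = 1073741824
8^11 = 8 * 8^10 = 8 * 1073741824 = 8589934592
8^22 = (8^11)^2 = 8589934592^2 = 73786976294838206464
8^23 = 8 * 8^22 = 8 * 73786976294838206464 = 590295810358705651712

Result: 590295810358705651712
Multiplications needed: 7 (7 lines after 8^1)

8^23 = 590295810358705651712. Using exponentiation by squaring, this requires 7 multiplications. The key idea: if the exponent is even, square the half-power; if odd, multiply by the base once.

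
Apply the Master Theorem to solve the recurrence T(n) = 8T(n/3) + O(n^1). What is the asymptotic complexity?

Master Theorem for T(n) = 8T(n/3) + O(n^1):

a = 8, b = 3, c = 1
log_b(a) = log_3(8) = 1.8928

Case 1: c = 1 < log_3(8) = 1.8928
T(n) = O(n^(log_3 8))

For T(n) = 8T(n/3) + O(n^1): log_3(8) = 1.8928. This is Case 1 of the Master Theorem (c < log_b(a), work dominated by leaves), giving O(n^(log_3 8)).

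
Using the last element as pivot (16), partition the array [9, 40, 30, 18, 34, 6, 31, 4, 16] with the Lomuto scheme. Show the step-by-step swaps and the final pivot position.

Lomuto partition with pivot = 16:

Initial array: [9, 40, 30, 18, 34, 6, 31, 4, 16]

arr[0]=9 <= 16: swap with position 0, array becomes [9, 40, 30, 18, 34, 6, 31, 4, 16]
arr[1]=40 > 16: no swap
arr[2]=30 > 16: no swap
arr[3]=18 > 16: no swap
arr[4]=34 > 16: no swap
arr[5]=6 <= 16: swap with position 1, array becomes [9, 6, 30, 18, 34, 40, 31, 4, 16]
arr[6]=31 > 16: no swap
arr[7]=4 <= 16: swap with position 2, array becomes [9, 6, 4, 18, 34, 40, 31, 30, 16]

Place pivot at position 3: [9, 6, 4, 16, 34, 40, 31, 30, 18]
Pivot position: 3

After partitioning with pivot 16, the array becomes [9, 6, 4, 16, 34, 40, 31, 30, 18]. The pivot is placed at index 3. All elements to the left of the pivot are <= 16, and all elements to the right are > 16.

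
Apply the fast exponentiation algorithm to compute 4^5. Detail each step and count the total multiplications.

Computing 4^5 by squaring (build up from 4^1; each line after the first costs one multiplication):

4^1 = 4
4^2 = (4^1)^2 = 4^2 = 16
4^4 = (4^2)^2 = 16^2 = 256
4^5 = 4 * 4^4 = 4 * 256 = 1024

Result: 1024
Multiplications needed: 3 (3 lines after 4^1)

4^5 = 1024. Using exponentiation by squaring, this requires 3 multiplications. The key idea: if the exponent is even, square the half-power; if odd, multiply by the base once.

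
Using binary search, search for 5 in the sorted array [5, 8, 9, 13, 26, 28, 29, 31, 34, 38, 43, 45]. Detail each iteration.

Binary search for 5 in [5, 8, 9, 13, 26, 28, 29, 31, 34, 38, 43, 45]:

lo=0, hi=11, mid=5, arr[mid]=28 -> 28 > 5, search left half
lo=0, hi=4, mid=2, arr[mid]=9 -> 9 > 5, search left half
lo=0, hi=1, mid=0, arr[mid]=5 -> Found target at index 0!

Binary search finds 5 at index 0 after 3 comparisons. The search repeatedly halves the search space by comparing with the middle element.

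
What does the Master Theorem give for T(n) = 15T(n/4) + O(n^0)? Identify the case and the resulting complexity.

Master Theorem for T(n) = 15T(n/4) + O(n^0):

a = 15, b = 4, c = 0
log_b(a) = log_4(15) = 1.9534

Case 1: c = 0 < log_4(15) = 1.9534
T(n) = O(n^(log_4 15))

For T(n) = 15T(n/4) + O(n^0): log_4(15) = 1.9534. This is Case 1 of the Master Theorem (c < log_b(a), work dominated by leaves), giving O(n^(log_4 15)).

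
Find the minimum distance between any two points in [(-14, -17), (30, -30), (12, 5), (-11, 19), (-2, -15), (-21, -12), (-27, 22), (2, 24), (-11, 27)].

Computing all pairwise distances among 9 points:

d((-14, -17), (30, -30)) = 45.8803
d((-14, -17), (12, 5)) = 34.0588
d((-14, -17), (-11, 19)) = 36.1248
d((-14, -17), (-2, -15)) = 12.1655
d((-14, -17), (-21, -12)) = 8.6023
d((-14, -17), (-27, 22)) = 41.1096
d((-14, -17), (2, 24)) = 44.0114
d((-14, -17), (-11, 27)) = 44.1022
d((30, -30), (12, 5)) = 39.3573
d((30, -30), (-11, 19)) = 63.8905
d((30, -30), (-2, -15)) = 35.3412
d((30, -30), (-21, -12)) = 54.0833
d((30, -30), (-27, 22)) = 77.1557
d((30, -30), (2, 24)) = 60.8276
d((30, -30), (-11, 27)) = 70.214
d((12, 5), (-11, 19)) = 26.9258
d((12, 5), (-2, -15)) = 24.4131
d((12, 5), (-21, -12)) = 37.1214
d((12, 5), (-27, 22)) = 42.5441
d((12, 5), (2, 24)) = 21.4709
d((12, 5), (-11, 27)) = 31.8277
d((-11, 19), (-2, -15)) = 35.171
d((-11, 19), (-21, -12)) = 32.573
d((-11, 19), (-27, 22)) = 16.2788
d((-11, 19), (2, 24)) = 13.9284
d((-11, 19), (-11, 27)) = 8.0 <-- minimum
d((-2, -15), (-21, -12)) = 19.2354
d((-2, -15), (-27, 22)) = 44.6542
d((-2, -15), (2, 24)) = 39.2046
d((-2, -15), (-11, 27)) = 42.9535
d((-21, -12), (-27, 22)) = 34.5254
d((-21, -12), (2, 24)) = 42.72
d((-21, -12), (-11, 27)) = 40.2616
d((-27, 22), (2, 24)) = 29.0689
d((-27, 22), (-11, 27)) = 16.7631
d((2, 24), (-11, 27)) = 13.3417

Closest pair: (-11, 19) and (-11, 27) with distance 8.0

The closest pair is (-11, 19) and (-11, 27) with Euclidean distance 8.0. For 9 points, brute-force pairwise comparison is shown above. For large n, the divide-and-conquer algorithm (sort by x, recurse on halves, check the dividing strip) achieves O(n log n).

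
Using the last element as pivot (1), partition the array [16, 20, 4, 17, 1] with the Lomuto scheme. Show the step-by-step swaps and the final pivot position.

Lomuto partition with pivot = 1:

Initial array: [16, 20, 4, 17, 1]

arr[0]=16 > 1: no swap
arr[1]=20 > 1: no swap
arr[2]=4 > 1: no swap
arr[3]=17 > 1: no swap

Place pivot at position 0: [1, 20, 4, 17, 16]
Pivot position: 0

After partitioning with pivot 1, the array becomes [1, 20, 4, 17, 16]. The pivot is placed at index 0. All elements to the left of the pivot are <= 1, and all elements to the right are > 1.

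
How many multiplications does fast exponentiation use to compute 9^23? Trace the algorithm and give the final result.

Computing 9^23 by squaring (build up from 9^1; each line after the first costs one multiplication):

9^1 = 9
9^2 = (9^1)^2 = 9^2 = 81
9^4 = (9^2)^2 = 81^2 = 6561
9^5 = 9 * 9^4 = 9 * 6561 = 59049
9^10 = (9^5)^2 = 59049^2 = 3486784401
9^11 = 9 * 9^10 = 9 * 3486784401 = 31381059609
9^22 = (9^11)^2 = 31381059609^2 = 984770902183611232881
9^23 = 9 * 9^22 = 9 * 984770902183611232881 = 8862938119652501095929

Result: 8862938119652501095929
Multiplications needed: 7 (7 lines after 9^1)

9^23 = 8862938119652501095929. Using exponentiation by squaring, this requires 7 multiplications. The key idea: if the exponent is even, square the half-power; if odd, multiply by the base once.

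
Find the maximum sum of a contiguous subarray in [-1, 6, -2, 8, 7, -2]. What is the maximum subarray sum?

Using Kadane's algorithm on [-1, 6, -2, 8, 7, -2]:

Scanning through the array:
Position 1 (value 6): max_ending_here = 6, max_so_far = 6
Position 2 (value -2): max_ending_here = 4, max_so_far = 6
Position 3 (value 8): max_ending_here = 12, max_so_far = 12
Position 4 (value 7): max_ending_here = 19, max_so_far = 19
Position 5 (value -2): max_ending_here = 17, max_so_far = 19

Maximum subarray: [6, -2, 8, 7]
Maximum sum: 19

The maximum subarray is [6, -2, 8, 7] with sum 19. This subarray runs from index 1 to index 4.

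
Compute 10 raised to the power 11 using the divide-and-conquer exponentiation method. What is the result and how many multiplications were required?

Computing 10^11 by squaring (build up from 10^1; each line after the first costs one multiplication):

10^1 = 10
10^2 = (10^1)^2 = 10^2 = 100
10^4 = (10^2)^2 = 100^2 = 10000
10^5 = 10 * 10^4 = 10 * 10000 = 100000
10^10 = (10^5)^2 = 100000^2 = 10000000000
10^11 = 10 * 10^10 = 10 * 10000000000 = 100000000000

Result: 100000000000
Multiplications needed: 5 (5 lines after 10^1)

10^11 = 100000000000. Using exponentiation by squaring, this requires 5 multiplications. The key idea: if the exponent is even, square the half-power; if odd, multiply by the base once.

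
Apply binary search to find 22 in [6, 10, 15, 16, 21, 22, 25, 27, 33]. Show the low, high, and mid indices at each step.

Binary search for 22 in [6, 10, 15, 16, 21, 22, 25, 27, 33]:

lo=0, hi=8, mid=4, arr[mid]=21 -> 21 < 22, search right half
lo=5, hi=8, mid=6, arr[mid]=25 -> 25 > 22, search left half
lo=5, hi=5, mid=5, arr[mid]=22 -> Found target at index 5!

Binary search finds 22 at index 5 after 3 comparisons. The search repeatedly halves the search space by comparing with the middle element.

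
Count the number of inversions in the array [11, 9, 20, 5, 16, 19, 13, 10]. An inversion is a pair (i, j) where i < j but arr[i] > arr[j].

Finding inversions in [11, 9, 20, 5, 16, 19, 13, 10]:

(0, 1): arr[0]=11 > arr[1]=9
(0, 3): arr[0]=11 > arr[3]=5
(0, 7): arr[0]=11 > arr[7]=10
(1, 3): arr[1]=9 > arr[3]=5
(2, 3): arr[2]=20 > arr[3]=5
(2, 4): arr[2]=20 > arr[4]=16
(2, 5): arr[2]=20 > arr[5]=19
(2, 6): arr[2]=20 > arr[6]=13
(2, 7): arr[2]=20 > arr[7]=10
(4, 6): arr[4]=16 > arr[6]=13
(4, 7): arr[4]=16 > arr[7]=10
(5, 6): arr[5]=19 > arr[6]=13
(5, 7): arr[5]=19 > arr[7]=10
(6, 7): arr[6]=13 > arr[7]=10

Total inversions: 14

The array has 14 inversion(s): (0,1), (0,3), (0,7), (1,3), (2,3), (2,4), (2,5), (2,6), (2,7), (4,6), (4,7), (5,6), (5,7), (6,7). Each pair (i,j) satisfies i < j and arr[i] > arr[j].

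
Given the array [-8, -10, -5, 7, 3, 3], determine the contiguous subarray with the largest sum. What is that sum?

Using Kadane's algorithm on [-8, -10, -5, 7, 3, 3]:

Scanning through the array:
Position 1 (value -10): max_ending_here = -10, max_so_far = -8
Position 2 (value -5): max_ending_here = -5, max_so_far = -5
Position 3 (value 7): max_ending_here = 7, max_so_far = 7
Position 4 (value 3): max_ending_here = 10, max_so_far = 10
Position 5 (value 3): max_ending_here = 13, max_so_far = 13

Maximum subarray: [7, 3, 3]
Maximum sum: 13

The maximum subarray is [7, 3, 3] with sum 13. This subarray runs from index 3 to index 5.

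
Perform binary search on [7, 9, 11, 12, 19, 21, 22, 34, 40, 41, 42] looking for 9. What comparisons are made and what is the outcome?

Binary search for 9 in [7, 9, 11, 12, 19, 21, 22, 34, 40, 41, 42]:

lo=0, hi=10, mid=5, arr[mid]=21 -> 21 > 9, search left half
lo=0, hi=4, mid=2, arr[mid]=11 -> 11 > 9, search left half
lo=0, hi=1, mid=0, arr[mid]=7 -> 7 < 9, search right half
lo=1, hi=1, mid=1, arr[mid]=9 -> Found target at index 1!

Binary search finds 9 at index 1 after 4 comparisons. The search repeatedly halves the search space by comparing with the middle element.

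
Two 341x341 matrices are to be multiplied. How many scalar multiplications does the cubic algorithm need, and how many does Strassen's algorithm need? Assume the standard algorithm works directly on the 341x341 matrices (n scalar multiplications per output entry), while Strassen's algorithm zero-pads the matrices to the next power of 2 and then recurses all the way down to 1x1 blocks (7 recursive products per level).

Matrix multiplication for 341x341 matrices:

Strassen's algorithm requires power-of-2 dimensions. Pad 341x341 to 512x512 (next power of 2).

Standard algorithm: 341^3 = 39651821 multiplications
Strassen's algorithm: 7^(log2(512)) = 7^9 = 40353607 multiplications
Difference: 39651821 - 40353607 = -701786 (Strassen uses MORE here due to padding overhead — for small or just-over-power-of-2 n, padding can outweigh the per-level savings)

Standard: 39651821 multiplications (341^3). Strassen: 40353607 multiplications (7^9, after padding to 512x512). Strassen reduces 8 recursive multiplications to 7 at each level.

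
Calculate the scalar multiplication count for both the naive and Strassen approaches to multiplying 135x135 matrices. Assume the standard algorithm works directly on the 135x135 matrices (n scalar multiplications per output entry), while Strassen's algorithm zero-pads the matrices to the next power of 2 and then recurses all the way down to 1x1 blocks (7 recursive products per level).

Matrix multiplication for 135x135 matrices:

Strassen's algorithm requires power-of-2 dimensions. Pad 135x135 to 256x256 (next power of 2).

Standard algorithm: 135^3 = 2460375 multiplications
Strassen's algorithm: 7^(log2(256)) = 7^8 = 5764801 multiplications
Difference: 2460375 - 5764801 = -3304426 (Strassen uses MORE here due to padding overhead — for small or just-over-power-of-2 n, padding can outweigh the per-level savings)

Standard: 2460375 multiplications (135^3). Strassen: 5764801 multiplications (7^8, after padding to 256x256). Strassen reduces 8 recursive multiplications to 7 at each level.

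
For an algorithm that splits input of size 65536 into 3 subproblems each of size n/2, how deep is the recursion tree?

For divide and conquer with division factor 2:

Problem sizes at each level:
Level 0: 65536
Level 1: 32768
Level 2: 16384
Level 3: 8192
Level 4: 4096
Level 5: 2048
Level 6: 1024
Level 7: 512
Level 8: 256
Level 9: 128
Level 10: 64
Level 11: 32
Level 12: 16
Level 13: 8
Level 14: 4
Level 15: 2
Level 16: 1

The root is level 0 and the size-1 base case is level 16 (the tree spans levels 0 through 16, i.e. 17 levels counting the root), so the depth is the number of divisions: log_2(65536) = 16

The recursion tree depth is log_2(65536) = 16. At each level, the problem size is divided by 2, so it takes 16 divisions to reduce to a base case of size 1. The algorithm makes 3 recursive calls at each level.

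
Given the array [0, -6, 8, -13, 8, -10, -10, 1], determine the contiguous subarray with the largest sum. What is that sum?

Using Kadane's algorithm on [0, -6, 8, -13, 8, -10, -10, 1]:

Scanning through the array:
Position 1 (value -6): max_ending_here = -6, max_so_far = 0
Position 2 (value 8): max_ending_here = 8, max_so_far = 8
Position 3 (value -13): max_ending_here = -5, max_so_far = 8
Position 4 (value 8): max_ending_here = 8, max_so_far = 8
Position 5 (value -10): max_ending_here = -2, max_so_far = 8
Position 6 (value -10): max_ending_here = -10, max_so_far = 8
Position 7 (value 1): max_ending_here = 1, max_so_far = 8

Maximum subarray: [8]
Maximum sum: 8

The maximum subarray is [8] with sum 8. This subarray runs from index 2 to index 2.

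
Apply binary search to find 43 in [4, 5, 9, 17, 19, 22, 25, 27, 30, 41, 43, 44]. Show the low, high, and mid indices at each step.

Binary search for 43 in [4, 5, 9, 17, 19, 22, 25, 27, 30, 41, 43, 44]:

lo=0, hi=11, mid=5, arr[mid]=22 -> 22 < 43, search right half
lo=6, hi=11, mid=8, arr[mid]=30 -> 30 < 43, search right half
lo=9, hi=11, mid=10, arr[mid]=43 -> Found target at index 10!

Binary search finds 43 at index 10 after 3 comparisons. The search repeatedly halves the search space by comparing with the middle element.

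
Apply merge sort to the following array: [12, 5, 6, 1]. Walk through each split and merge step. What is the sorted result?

Merge sort trace:

Split: [12, 5, 6, 1] -> [12, 5] and [6, 1]
  Split: [12, 5] -> [12] and [5]
  Merge: [12] + [5] -> [5, 12]
  Split: [6, 1] -> [6] and [1]
  Merge: [6] + [1] -> [1, 6]
Merge: [5, 12] + [1, 6] -> [1, 5, 6, 12]

Final sorted array: [1, 5, 6, 12]

The merge sort proceeds by recursively splitting the array and merging sorted halves.
After all merges, the sorted array is [1, 5, 6, 12].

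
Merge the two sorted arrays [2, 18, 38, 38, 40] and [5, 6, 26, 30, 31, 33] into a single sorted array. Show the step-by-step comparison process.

Merging process:

Compare 2 vs 5: take 2 from left. Merged: [2]
Compare 18 vs 5: take 5 from right. Merged: [2, 5]
Compare 18 vs 6: take 6 from right. Merged: [2, 5, 6]
Compare 18 vs 26: take 18 from left. Merged: [2, 5, 6, 18]
Compare 38 vs 26: take 26 from right. Merged: [2, 5, 6, 18, 26]
Compare 38 vs 30: take 30 from right. Merged: [2, 5, 6, 18, 26, 30]
Compare 38 vs 31: take 31 from right. Merged: [2, 5, 6, 18, 26, 30, 31]
Compare 38 vs 33: take 33 from right. Merged: [2, 5, 6, 18, 26, 30, 31, 33]
Append remaining from left: [38, 38, 40]. Merged: [2, 5, 6, 18, 26, 30, 31, 33, 38, 38, 40]

Final merged array: [2, 5, 6, 18, 26, 30, 31, 33, 38, 38, 40]
Total comparisons: 8

The merged array is [2, 5, 6, 18, 26, 30, 31, 33, 38, 38, 40], requiring 8 comparisons. The merge step runs in O(n) time where n is the total number of elements.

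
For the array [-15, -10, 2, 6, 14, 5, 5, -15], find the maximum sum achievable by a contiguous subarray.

Using Kadane's algorithm on [-15, -10, 2, 6, 14, 5, 5, -15]:

Scanning through the array:
Position 1 (value -10): max_ending_here = -10, max_so_far = -10
Position 2 (value 2): max_ending_here = 2, max_so_far = 2
Position 3 (value 6): max_ending_here = 8, max_so_far = 8
Position 4 (value 14): max_ending_here = 22, max_so_far = 22
Position 5 (value 5): max_ending_here = 27, max_so_far = 27
Position 6 (value 5): max_ending_here = 32, max_so_far = 32
Position 7 (value -15): max_ending_here = 17, max_so_far = 32

Maximum subarray: [2, 6, 14, 5, 5]
Maximum sum: 32

The maximum subarray is [2, 6, 14, 5, 5] with sum 32. This subarray runs from index 2 to index 6.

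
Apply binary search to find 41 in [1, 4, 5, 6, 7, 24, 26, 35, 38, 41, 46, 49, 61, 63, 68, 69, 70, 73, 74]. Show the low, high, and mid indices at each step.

Binary search for 41 in [1, 4, 5, 6, 7, 24, 26, 35, 38, 41, 46, 49, 61, 63, 68, 69, 70, 73, 74]:

lo=0, hi=18, mid=9, arr[mid]=41 -> Found target at index 9!

Binary search finds 41 at index 9 after 1 comparisons. The search repeatedly halves the search space by comparing with the middle element.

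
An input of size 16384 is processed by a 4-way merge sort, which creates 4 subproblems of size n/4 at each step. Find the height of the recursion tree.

For divide and conquer with division factor 4:

Problem sizes at each level:
Level 0: 16384
Level 1: 4096
Level 2: 1024
Level 3: 256
Level 4: 64
Level 5: 16
Level 6: 4
Level 7: 1

The root is level 0 and the size-1 base case is level 7 (the tree spans levels 0 through 7, i.e. 8 levels counting the root), so the depth is the number of divisions: log_4(16384) = 7

The recursion tree depth is log_4(16384) = 7. At each level, the problem size is divided by 4, so it takes 7 divisions to reduce to a base case of size 1. The algorithm makes 4 recursive calls at each level.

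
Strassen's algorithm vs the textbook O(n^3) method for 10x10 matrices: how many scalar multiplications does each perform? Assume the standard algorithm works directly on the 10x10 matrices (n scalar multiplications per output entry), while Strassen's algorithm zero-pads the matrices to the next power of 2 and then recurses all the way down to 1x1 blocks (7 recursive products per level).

Matrix multiplication for 10x10 matrices:

Strassen's algorithm requires power-of-2 dimensions. Pad 10x10 to 16x16 (next power of 2).

Standard algorithm: 10^3 = 1000 multiplications
Strassen's algorithm: 7^(log2(16)) = 7^4 = 2401 multiplications
Difference: 1000 - 2401 = -1401 (Strassen uses MORE here due to padding overhead — for small or just-over-power-of-2 n, padding can outweigh the per-level savings)

Standard: 1000 multiplications (10^3). Strassen: 2401 multiplications (7^4, after padding to 16x16). Strassen reduces 8 recursive multiplications to 7 at each level.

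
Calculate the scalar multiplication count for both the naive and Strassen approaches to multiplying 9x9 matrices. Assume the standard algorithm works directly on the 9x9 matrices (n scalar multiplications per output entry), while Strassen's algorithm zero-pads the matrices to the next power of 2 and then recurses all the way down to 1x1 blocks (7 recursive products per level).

Matrix multiplication for 9x9 matrices:

Strassen's algorithm requires power-of-2 dimensions. Pad 9x9 to 16x16 (next power of 2).

Standard algorithm: 9^3 = 729 multiplications
Strassen's algorithm: 7^(log2(16)) = 7^4 = 2401 multiplications
Difference: 729 - 2401 = -1672 (Strassen uses MORE here due to padding overhead — for small or just-over-power-of-2 n, padding can outweigh the per-level savings)

Standard: 729 multiplications (9^3). Strassen: 2401 multiplications (7^4, after padding to 16x16). Strassen reduces 8 recursive multiplications to 7 at each level.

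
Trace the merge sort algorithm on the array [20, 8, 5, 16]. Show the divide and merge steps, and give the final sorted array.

Merge sort trace:

Split: [20, 8, 5, 16] -> [20, 8] and [5, 16]
  Split: [20, 8] -> [20] and [8]
  Merge: [20] + [8] -> [8, 20]
  Split: [5, 16] -> [5] and [16]
  Merge: [5] + [16] -> [5, 16]
Merge: [8, 20] + [5, 16] -> [5, 8, 16, 20]

Final sorted array: [5, 8, 16, 20]

The merge sort proceeds by recursively splitting the array and merging sorted halves.
After all merges, the sorted array is [5, 8, 16, 20].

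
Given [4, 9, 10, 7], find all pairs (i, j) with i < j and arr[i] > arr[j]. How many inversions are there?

Finding inversions in [4, 9, 10, 7]:

(1, 3): arr[1]=9 > arr[3]=7
(2, 3): arr[2]=10 > arr[3]=7

Total inversions: 2

The array has 2 inversion(s): (1,3), (2,3). Each pair (i,j) satisfies i < j and arr[i] > arr[j].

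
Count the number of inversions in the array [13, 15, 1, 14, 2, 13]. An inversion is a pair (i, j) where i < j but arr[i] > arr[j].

Finding inversions in [13, 15, 1, 14, 2, 13]:

(0, 2): arr[0]=13 > arr[2]=1
(0, 4): arr[0]=13 > arr[4]=2
(1, 2): arr[1]=15 > arr[2]=1
(1, 3): arr[1]=15 > arr[3]=14
(1, 4): arr[1]=15 > arr[4]=2
(1, 5): arr[1]=15 > arr[5]=13
(3, 4): arr[3]=14 > arr[4]=2
(3, 5): arr[3]=14 > arr[5]=13

Total inversions: 8

The array has 8 inversion(s): (0,2), (0,4), (1,2), (1,3), (1,4), (1,5), (3,4), (3,5). Each pair (i,j) satisfies i < j and arr[i] > arr[j].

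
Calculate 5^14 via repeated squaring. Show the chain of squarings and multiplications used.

Computing 5^14 by squaring (build up from 5^1; each line after the first costs one multiplication):

5^1 = 5
5^2 = (5^1)^2 = 5^2 = 25
5^3 = 5 * 5^2 = 5 * 25 = 125
5^6 = (5^3)^2 = 125^2 = 15625
5^7 = 5 * 5^6 = 5 * 15625 = 78125
5^14 = (5^7)^2 = 78125^2 = 6103515625

Result: 6103515625
Multiplications needed: 5 (5 lines after 5^1)

5^14 = 6103515625. Using exponentiation by squaring, this requires 5 multiplications. The key idea: if the exponent is even, square the half-power; if odd, multiply by the base once.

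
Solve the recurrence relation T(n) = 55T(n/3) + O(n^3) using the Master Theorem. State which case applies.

Master Theorem for T(n) = 55T(n/3) + O(n^3):

a = 55, b = 3, c = 3
log_b(a) = log_3(55) = 3.6476

Case 1: c = 3 < log_3(55) = 3.6476
T(n) = O(n^(log_3 55))

For T(n) = 55T(n/3) + O(n^3): log_3(55) = 3.6476. This is Case 1 of the Master Theorem (c < log_b(a), work dominated by leaves), giving O(n^(log_3 55)).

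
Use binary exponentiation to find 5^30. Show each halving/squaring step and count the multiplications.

Computing 5^30 by squaring (build up from 5^1; each line after the first costs one multiplication):

5^1 = 5
5^2 = (5^1)^2 = 5^2 = 25
5^3 = 5 * 5^2 = 5 * 25 = 125
5^6 = (5^3)^2 = 125^2 = 15625
5^7 = 5 * 5^6 = 5 * 15625 = 78125
5^14 = (5^7)^2 = 78125^2 = 6103515625
5^15 = 5 * 5^14 = 5 * 6103515625 = 30517578125
5^30 = (5^15)^2 = 30517578125^2 = 931322574615478515625

Result: 931322574615478515625
Multiplications needed: 7 (7 lines after 5^1)

5^30 = 931322574615478515625. Using exponentiation by squaring, this requires 7 multiplications. The key idea: if the exponent is even, square the half-power; if odd, multiply by the base once.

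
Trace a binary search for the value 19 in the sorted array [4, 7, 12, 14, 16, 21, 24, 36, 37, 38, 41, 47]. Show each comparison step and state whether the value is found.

Binary search for 19 in [4, 7, 12, 14, 16, 21, 24, 36, 37, 38, 41, 47]:

lo=0, hi=11, mid=5, arr[mid]=21 -> 21 > 19, search left half
lo=0, hi=4, mid=2, arr[mid]=12 -> 12 < 19, search right half
lo=3, hi=4, mid=3, arr[mid]=14 -> 14 < 19, search right half
lo=4, hi=4, mid=4, arr[mid]=16 -> 16 < 19, search right half
lo=5 > hi=4, target 19 not found

Binary search determines that 19 is not in the array after 4 comparisons. The search space was exhausted without finding the target.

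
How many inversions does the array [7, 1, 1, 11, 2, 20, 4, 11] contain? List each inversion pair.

Finding inversions in [7, 1, 1, 11, 2, 20, 4, 11]:

(0, 1): arr[0]=7 > arr[1]=1
(0, 2): arr[0]=7 > arr[2]=1
(0, 4): arr[0]=7 > arr[4]=2
(0, 6): arr[0]=7 > arr[6]=4
(3, 4): arr[3]=11 > arr[4]=2
(3, 6): arr[3]=11 > arr[6]=4
(5, 6): arr[5]=20 > arr[6]=4
(5, 7): arr[5]=20 > arr[7]=11

Total inversions: 8

The array has 8 inversion(s): (0,1), (0,2), (0,4), (0,6), (3,4), (3,6), (5,6), (5,7). Each pair (i,j) satisfies i < j and arr[i] > arr[j].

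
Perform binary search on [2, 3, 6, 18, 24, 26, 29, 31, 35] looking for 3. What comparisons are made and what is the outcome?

Binary search for 3 in [2, 3, 6, 18, 24, 26, 29, 31, 35]:

lo=0, hi=8, mid=4, arr[mid]=24 -> 24 > 3, search left half
lo=0, hi=3, mid=1, arr[mid]=3 -> Found target at index 1!

Binary search finds 3 at index 1 after 2 comparisons. The search repeatedly halves the search space by comparing with the middle element.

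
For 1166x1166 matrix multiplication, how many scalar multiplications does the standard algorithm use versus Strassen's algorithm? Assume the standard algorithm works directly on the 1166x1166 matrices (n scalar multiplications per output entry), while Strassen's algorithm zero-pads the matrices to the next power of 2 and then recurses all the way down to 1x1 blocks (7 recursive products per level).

Matrix multiplication for 1166x1166 matrices:

Strassen's algorithm requires power-of-2 dimensions. Pad 1166x1166 to 2048x2048 (next power of 2).

Standard algorithm: 1166^3 = 1585242296 multiplications
Strassen's algorithm: 7^(log2(2048)) = 7^11 = 1977326743 multiplications
Difference: 1585242296 - 1977326743 = -392084447 (Strassen uses MORE here due to padding overhead — for small or just-over-power-of-2 n, padding can outweigh the per-level savings)

Standard: 1585242296 multiplications (1166^3). Strassen: 1977326743 multiplications (7^11, after padding to 2048x2048). Strassen reduces 8 recursive multiplications to 7 at each level.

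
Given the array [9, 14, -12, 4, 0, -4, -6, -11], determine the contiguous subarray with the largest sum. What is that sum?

Using Kadane's algorithm on [9, 14, -12, 4, 0, -4, -6, -11]:

Scanning through the array:
Position 1 (value 14): max_ending_here = 23, max_so_far = 23
Position 2 (value -12): max_ending_here = 11, max_so_far = 23
Position 3 (value 4): max_ending_here = 15, max_so_far = 23
Position 4 (value 0): max_ending_here = 15, max_so_far = 23
Position 5 (value -4): max_ending_here = 11, max_so_far = 23
Position 6 (value -6): max_ending_here = 5, max_so_far = 23
Position 7 (value -11): max_ending_here = -6, max_so_far = 23

Maximum subarray: [9, 14]
Maximum sum: 23

The maximum subarray is [9, 14] with sum 23. This subarray runs from index 0 to index 1.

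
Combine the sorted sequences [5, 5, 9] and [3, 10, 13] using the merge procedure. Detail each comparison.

Merging process:

Compare 5 vs 3: take 3 from right. Merged: [3]
Compare 5 vs 10: take 5 from left. Merged: [3, 5]
Compare 5 vs 10: take 5 from left. Merged: [3, 5, 5]
Compare 9 vs 10: take 9 from left. Merged: [3, 5, 5, 9]
Append remaining from right: [10, 13]. Merged: [3, 5, 5, 9, 10, 13]

Final merged array: [3, 5, 5, 9, 10, 13]
Total comparisons: 4

The merged array is [3, 5, 5, 9, 10, 13], requiring 4 comparisons. The merge step runs in O(n) time where n is the total number of elements.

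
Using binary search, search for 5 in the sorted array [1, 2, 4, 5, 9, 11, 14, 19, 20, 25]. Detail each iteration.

Binary search for 5 in [1, 2, 4, 5, 9, 11, 14, 19, 20, 25]:

lo=0, hi=9, mid=4, arr[mid]=9 -> 9 > 5, search left half
lo=0, hi=3, mid=1, arr[mid]=2 -> 2 < 5, search right half
lo=2, hi=3, mid=2, arr[mid]=4 -> 4 < 5, search right half
lo=3, hi=3, mid=3, arr[mid]=5 -> Found target at index 3!

Binary search finds 5 at index 3 after 4 comparisons. The search repeatedly halves the search space by comparing with the middle element.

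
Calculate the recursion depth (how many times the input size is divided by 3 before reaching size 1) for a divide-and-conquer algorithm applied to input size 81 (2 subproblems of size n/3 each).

For divide and conquer with division factor 3:

Problem sizes at each level:
Level 0: 81
Level 1: 27
Level 2: 9
Level 3: 3
Level 4: 1

The root is level 0 and the size-1 base case is level 4 (the tree spans levels 0 through 4, i.e. 5 levels counting the root), so the depth is the number of divisions: log_3(81) = 4

The recursion tree depth is log_3(81) = 4. At each level, the problem size is divided by 3, so it takes 4 divisions to reduce to a base case of size 1. The algorithm makes 2 recursive calls at each level.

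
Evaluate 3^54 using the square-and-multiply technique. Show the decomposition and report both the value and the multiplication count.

Computing 3^54 by squaring (build up from 3^1; each line after the first costs one multiplication):

3^1 = 3
3^2 = (3^1)^2 = 3^2 = 9
3^3 = 3 * 3^2 = 3 * 9 = 27
3^6 = (3^3)^2 = 27^2 = 729
3^12 = (3^6)^2 = 729^2 = 531441
3^13 = 3 * 3^12 = 3 * 531441 = 1594323
3^26 = (3^13)^2 = 1594323^2 = 2541865828329
3^27 = 3 * 3^26 = 3 * 2541865828329 = 7625597484987
3^54 = (3^27)^2 = 7625597484987^2 = 58149737003040059690390169

Result: 58149737003040059690390169
Multiplications needed: 8 (8 lines after 3^1)

3^54 = 58149737003040059690390169. Using exponentiation by squaring, this requires 8 multiplications. The key idea: if the exponent is even, square the half-power; if odd, multiply by the base once.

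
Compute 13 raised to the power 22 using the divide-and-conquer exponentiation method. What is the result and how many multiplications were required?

Computing 13^22 by squaring (build up from 13^1; each line after the first costs one multiplication):

13^1 = 13
13^2 = (13^1)^2 = 13^2 = 169
13^4 = (13^2)^2 = 169^2 = 28561
13^5 = 13 * 13^4 = 13 * 28561 = 371293
13^10 = (13^5)^2 = 371293^2 = 137858491849
13^11 = 13 * 13^10 = 13 * 137858491849 = 1792160394037
13^22 = (13^11)^2 = 1792160394037^2 = 3211838877954855105157369

Result: 3211838877954855105157369
Multiplications needed: 6 (6 lines after 13^1)

13^22 = 3211838877954855105157369. Using exponentiation by squaring, this requires 6 multiplications. The key idea: if the exponent is even, square the half-power; if odd, multiply by the base once.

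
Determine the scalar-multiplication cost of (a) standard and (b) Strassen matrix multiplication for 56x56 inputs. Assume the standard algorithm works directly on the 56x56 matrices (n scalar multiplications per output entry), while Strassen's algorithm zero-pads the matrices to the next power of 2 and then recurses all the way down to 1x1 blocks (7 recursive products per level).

Matrix multiplication for 56x56 matrices:

Strassen's algorithm requires power-of-2 dimensions. Pad 56x56 to 64x64 (next power of 2).

Standard algorithm: 56^3 = 175616 multiplications
Strassen's algorithm: 7^(log2(64)) = 7^6 = 117649 multiplications
Savings: 175616 - 117649 = 57967 multiplications

Standard: 175616 multiplications (56^3). Strassen: 117649 multiplications (7^6, after padding to 64x64). Strassen reduces 8 recursive multiplications to 7 at each level.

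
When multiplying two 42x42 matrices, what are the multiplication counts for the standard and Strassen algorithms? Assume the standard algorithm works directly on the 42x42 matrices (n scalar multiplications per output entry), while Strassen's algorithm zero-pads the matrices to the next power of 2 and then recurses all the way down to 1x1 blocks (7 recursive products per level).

Matrix multiplication for 42x42 matrices:

Strassen's algorithm requires power-of-2 dimensions. Pad 42x42 to 64x64 (next power of 2).

Standard algorithm: 42^3 = 74088 multiplications
Strassen's algorithm: 7^(log2(64)) = 7^6 = 117649 multiplications
Difference: 74088 - 117649 = -43561 (Strassen uses MORE here due to padding overhead — for small or just-over-power-of-2 n, padding can outweigh the per-level savings)

Standard: 74088 multiplications (42^3). Strassen: 117649 multiplications (7^6, after padding to 64x64). Strassen reduces 8 recursive multiplications to 7 at each level.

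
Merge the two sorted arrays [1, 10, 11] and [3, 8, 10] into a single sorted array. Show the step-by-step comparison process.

Merging process:

Compare 1 vs 3: take 1 from left. Merged: [1]
Compare 10 vs 3: take 3 from right. Merged: [1, 3]
Compare 10 vs 8: take 8 from right. Merged: [1, 3, 8]
Compare 10 vs 10: take 10 from left. Merged: [1, 3, 8, 10]
Compare 11 vs 10: take 10 from right. Merged: [1, 3, 8, 10, 10]
Append remaining from left: [11]. Merged: [1, 3, 8, 10, 10, 11]

Final merged array: [1, 3, 8, 10, 10, 11]
Total comparisons: 5

The merged array is [1, 3, 8, 10, 10, 11], requiring 5 comparisons. The merge step runs in O(n) time where n is the total number of elements.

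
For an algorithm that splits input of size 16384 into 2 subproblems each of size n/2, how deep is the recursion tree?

For divide and conquer with division factor 2:

Problem sizes at each level:
Level 0: 16384
Level 1: 8192
Level 2: 4096
Level 3: 2048
Level 4: 1024
Level 5: 512
Level 6: 256
Level 7: 128
Level 8: 64
Level 9: 32
Level 10: 16
Level 11: 8
Level 12: 4
Level 13: 2
Level 14: 1

The root is level 0 and the size-1 base case is level 14 (the tree spans levels 0 through 14, i.e. 15 levels counting the root), so the depth is the number of divisions: log_2(16384) = 14

The recursion tree depth is log_2(16384) = 14. At each level, the problem size is divided by 2, so it takes 14 divisions to reduce to a base case of size 1. The algorithm makes 2 recursive calls at each level.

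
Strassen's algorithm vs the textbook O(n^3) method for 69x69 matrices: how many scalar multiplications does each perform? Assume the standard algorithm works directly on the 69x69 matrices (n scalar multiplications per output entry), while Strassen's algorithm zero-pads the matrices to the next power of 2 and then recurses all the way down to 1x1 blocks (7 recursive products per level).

Matrix multiplication for 69x69 matrices:

Strassen's algorithm requires power-of-2 dimensions. Pad 69x69 to 128x128 (next power of 2).

Standard algorithm: 69^3 = 328509 multiplications
Strassen's algorithm: 7^(log2(128)) = 7^7 = 823543 multiplications
Difference: 328509 - 823543 = -495034 (Strassen uses MORE here due to padding overhead — for small or just-over-power-of-2 n, padding can outweigh the per-level savings)

Standard: 328509 multiplications (69^3). Strassen: 823543 multiplications (7^7, after padding to 128x128). Strassen reduces 8 recursive multiplications to 7 at each level.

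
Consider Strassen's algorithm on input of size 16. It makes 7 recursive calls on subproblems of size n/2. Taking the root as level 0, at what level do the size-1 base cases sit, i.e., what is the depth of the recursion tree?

For divide and conquer with division factor 2:

Problem sizes at each level:
Level 0: 16
Level 1: 8
Level 2: 4
Level 3: 2
Level 4: 1

The root is level 0 and the size-1 base case is level 4 (the tree spans levels 0 through 4, i.e. 5 levels counting the root), so the depth is the number of divisions: log_2(16) = 4

The recursion tree depth is log_2(16) = 4. At each level, the problem size is divided by 2, so it takes 4 divisions to reduce to a base case of size 1. The algorithm makes 7 recursive calls at each level.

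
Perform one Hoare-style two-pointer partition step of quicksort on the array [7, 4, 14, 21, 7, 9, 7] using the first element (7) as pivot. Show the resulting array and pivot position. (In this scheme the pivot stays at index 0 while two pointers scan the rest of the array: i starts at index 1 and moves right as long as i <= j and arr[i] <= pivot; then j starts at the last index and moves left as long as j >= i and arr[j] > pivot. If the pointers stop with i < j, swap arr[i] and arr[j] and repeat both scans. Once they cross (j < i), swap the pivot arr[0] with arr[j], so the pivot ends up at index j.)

Hoare-style two-pointer partition with pivot = 7:

Initial array: [7, 4, 14, 21, 7, 9, 7]

Pointers start at i = 1, j = 6.
i stops at index 2 (arr[2]=14 > 7), j stops at index 6 (arr[6]=7 <= 7): swap arr[2] and arr[6], array becomes [7, 4, 7, 21, 7, 9, 14]
i stops at index 3 (arr[3]=21 > 7), j stops at index 4 (arr[4]=7 <= 7): swap arr[3] and arr[4], array becomes [7, 4, 7, 7, 21, 9, 14]
i ends at 4, j ends at 3: the pointers have crossed (j < i), so scanning stops.

Swap pivot arr[0] with arr[3] to place pivot at position 3: [7, 4, 7, 7, 21, 9, 14]
Pivot position: 3

After partitioning with pivot 7, the array becomes [7, 4, 7, 7, 21, 9, 14]. The pivot is placed at index 3. All elements to the left of the pivot are <= 7, and all elements to the right are > 7.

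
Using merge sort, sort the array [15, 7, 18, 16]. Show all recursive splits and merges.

Merge sort trace:

Split: [15, 7, 18, 16] -> [15, 7] and [18, 16]
  Split: [15, 7] -> [15] and [7]
  Merge: [15] + [7] -> [7, 15]
  Split: [18, 16] -> [18] and [16]
  Merge: [18] + [16] -> [16, 18]
Merge: [7, 15] + [16, 18] -> [7, 15, 16, 18]

Final sorted array: [7, 15, 16, 18]

The merge sort proceeds by recursively splitting the array and merging sorted halves.
After all merges, the sorted array is [7, 15, 16, 18].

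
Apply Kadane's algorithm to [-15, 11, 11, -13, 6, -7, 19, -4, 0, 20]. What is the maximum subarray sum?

Using Kadane's algorithm on [-15, 11, 11, -13, 6, -7, 19, -4, 0, 20]:

Scanning through the array:
Position 1 (value 11): max_ending_here = 11, max_so_far = 11
Position 2 (value 11): max_ending_here = 22, max_so_far = 22
Position 3 (value -13): max_ending_here = 9, max_so_far = 22
Position 4 (value 6): max_ending_here = 15, max_so_far = 22
Position 5 (value -7): max_ending_here = 8, max_so_far = 22
Position 6 (value 19): max_ending_here = 27, max_so_far = 27
Position 7 (value -4): max_ending_here = 23, max_so_far = 27
Position 8 (value 0): max_ending_here = 23, max_so_far = 27
Position 9 (value 20): max_ending_here = 43, max_so_far = 43

Maximum subarray: [11, 11, -13, 6, -7, 19, -4, 0, 20]
Maximum sum: 43

The maximum subarray is [11, 11, -13, 6, -7, 19, -4, 0, 20] with sum 43. This subarray runs from index 1 to index 9.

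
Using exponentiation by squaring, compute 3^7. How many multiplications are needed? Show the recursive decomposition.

Computing 3^7 by squaring (build up from 3^1; each line after the first costs one multiplication):

3^1 = 3
3^2 = (3^1)^2 = 3^2 = 9
3^3 = 3 * 3^2 = 3 * 9 = 27
3^6 = (3^3)^2 = 27^2 = 729
3^7 = 3 * 3^6 = 3 * 729 = 2187

Result: 2187
Multiplications needed: 4 (4 lines after 3^1)

3^7 = 2187. Using exponentiation by squaring, this requires 4 multiplications. The key idea: if the exponent is even, square the half-power; if odd, multiply by the base once.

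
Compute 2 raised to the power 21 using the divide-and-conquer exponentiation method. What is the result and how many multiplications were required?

Computing 2^21 by squaring (build up from 2^1; each line after the first costs one multiplication):

2^1 = 2
2^2 = (2^1)^2 = 2^2 = 4
2^4 = (2^2)^2 = 4^2 = 16
2^5 = 2 * 2^4 = 2 * 16 = 32
2^10 = (2^5)^2 = 32^2 = 1024
2^20 = (2^10)^2 = 1024^2 = 1048576
2^21 = 2 * 2^20 = 2 * 1048576 = 2097152

Result: 2097152
Multiplications needed: 6 (6 lines after 2^1)

2^21 = 2097152. Using exponentiation by squaring, this requires 6 multiplications. The key idea: if the exponent is even, square the half-power; if odd, multiply by the base once.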